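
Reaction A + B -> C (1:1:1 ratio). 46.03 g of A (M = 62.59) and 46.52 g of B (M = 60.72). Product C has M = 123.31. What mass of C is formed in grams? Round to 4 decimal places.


Find moles of each reactant; the smaller value is the limiting reagent in a 1:1:1 reaction, so moles_C equals moles of the limiter.
n_A = mass_A / M_A = 46.03 / 62.59 = 0.735421 mol
n_B = mass_B / M_B = 46.52 / 60.72 = 0.76614 mol
Limiting reagent: A (smaller), n_limiting = 0.735421 mol
mass_C = n_limiting * M_C = 0.735421 * 123.31
mass_C = 90.68476351 g, rounded to 4 dp:

90.6848 g


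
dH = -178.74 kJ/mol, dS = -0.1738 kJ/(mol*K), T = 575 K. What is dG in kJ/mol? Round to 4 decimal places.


Gibbs: dG = dH - T*dS (consistent units, dS already in kJ/(mol*K)).
T*dS = 575 * -0.1738 = -99.935
dG = -178.74 - (-99.935)
dG = -78.805 kJ/mol, rounded to 4 dp:

-78.8050 kJ/mol


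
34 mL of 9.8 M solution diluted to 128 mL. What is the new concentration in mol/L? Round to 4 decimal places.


Dilution: M1*V1 = M2*V2, solve for M2.
M2 = M1*V1 / V2
M2 = 9.8 * 34 / 128
M2 = 333.2 / 128
M2 = 2.603125 mol/L, rounded to 4 dp:

2.6031 mol/L


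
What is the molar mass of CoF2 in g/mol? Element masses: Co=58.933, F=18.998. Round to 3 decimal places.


M = sum(count * atomic_mass) over atoms.
M = 1*58.933 + 2*18.998
M = 58.933 + 37.996
M = 96.929 g/mol, rounded to 3 dp:

96.929 g/mol


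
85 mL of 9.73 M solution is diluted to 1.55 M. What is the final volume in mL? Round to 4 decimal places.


Dilution: M1*V1 = M2*V2, solve for V2.
V2 = M1*V1 / M2
V2 = 9.73 * 85 / 1.55
V2 = 827.05 / 1.55
V2 = 533.58064516 mL, rounded to 4 dp:

533.5806 mL


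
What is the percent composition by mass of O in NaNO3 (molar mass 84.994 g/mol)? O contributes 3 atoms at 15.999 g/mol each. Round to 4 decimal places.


pct = 100 * (n_elem * M_elem) / M_total
mass_contribution = 3 * 15.999 = 47.997 g/mol
pct = 100 * 47.997 / 84.994
pct = 56.47104501 %, rounded to 4 dp:

56.4710 %


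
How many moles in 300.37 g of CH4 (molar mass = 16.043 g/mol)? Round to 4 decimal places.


n = mass / M
n = 300.37 / 16.043
n = 18.72280745 mol, rounded to 4 dp:

18.7228 mol


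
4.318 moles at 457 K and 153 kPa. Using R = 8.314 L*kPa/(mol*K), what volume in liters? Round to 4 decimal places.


PV = nRT, solve for V = nRT / P.
nRT = 4.318 * 8.314 * 457 = 16406.2324
V = 16406.2324 / 153
V = 107.23027712 L, rounded to 4 dp:

107.2303 L


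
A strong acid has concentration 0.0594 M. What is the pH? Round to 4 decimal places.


A strong acid dissociates completely, so [H+] equals the given concentration.
pH = -log10([H+]) = -log10(0.0594)
pH = 1.22621356, rounded to 4 dp:

1.2262


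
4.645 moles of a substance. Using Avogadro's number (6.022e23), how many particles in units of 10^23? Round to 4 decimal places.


N = n * NA, then divide by 1e23 for the requested units.
N / 1e23 = n * 6.022
N / 1e23 = 4.645 * 6.022
N / 1e23 = 27.97219, rounded to 4 dp:

27.9722


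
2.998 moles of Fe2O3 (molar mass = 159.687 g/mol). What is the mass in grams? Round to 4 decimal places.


mass = n * M
mass = 2.998 * 159.687
mass = 478.741626 g, rounded to 4 dp:

478.7416 g


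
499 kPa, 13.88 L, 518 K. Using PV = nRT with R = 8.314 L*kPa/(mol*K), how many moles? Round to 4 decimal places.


PV = nRT, solve for n = PV / (RT).
PV = 499 * 13.88 = 6926.12
RT = 8.314 * 518 = 4306.652
n = 6926.12 / 4306.652
n = 1.60823768 mol, rounded to 4 dp:

1.6082 mol


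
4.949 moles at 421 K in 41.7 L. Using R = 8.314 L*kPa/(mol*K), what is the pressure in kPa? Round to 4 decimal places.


PV = nRT, solve for P = nRT / V.
nRT = 4.949 * 8.314 * 421 = 17322.4601
P = 17322.4601 / 41.7
P = 415.40671703 kPa, rounded to 4 dp:

415.4067 kPa


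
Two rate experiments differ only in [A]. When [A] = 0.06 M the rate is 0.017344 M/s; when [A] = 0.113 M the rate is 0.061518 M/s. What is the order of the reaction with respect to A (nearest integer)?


Rate is proportional to [A]^n, so rate2/rate1 = ([A]2/[A]1)^n. Take logs to solve for n.
rate2/rate1 = 0.061518 / 0.017344 = 3.5469
[A]2/[A]1 = 0.113 / 0.06 = 1.8833
n = ln(3.5469) / ln(1.8833) = 2.0
Nearest integer order:

2


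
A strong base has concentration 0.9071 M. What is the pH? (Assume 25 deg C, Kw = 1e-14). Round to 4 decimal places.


A strong base dissociates completely, so [OH-] equals the given concentration.
pOH = -log10([OH-]) = -log10(0.9071) = 0.042345
pH = 14 - pOH = 14 - 0.042345
pH = 13.957655, rounded to 4 dp:

13.9577


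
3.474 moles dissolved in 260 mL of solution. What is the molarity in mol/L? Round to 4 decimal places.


Convert volume to liters: V_L = V_mL / 1000.
V_L = 260 / 1000 = 0.26 L
M = n / V_L = 3.474 / 0.26
M = 13.36153846 mol/L, rounded to 4 dp:

13.3615 mol/L


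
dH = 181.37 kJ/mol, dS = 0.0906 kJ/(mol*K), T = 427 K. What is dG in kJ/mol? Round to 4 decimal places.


Gibbs: dG = dH - T*dS (consistent units, dS already in kJ/(mol*K)).
T*dS = 427 * 0.0906 = 38.6862
dG = 181.37 - (38.6862)
dG = 142.6838 kJ/mol, rounded to 4 dp:

142.6838 kJ/mol


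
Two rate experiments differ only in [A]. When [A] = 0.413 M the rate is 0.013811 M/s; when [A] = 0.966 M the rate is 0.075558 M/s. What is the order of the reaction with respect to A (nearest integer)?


Rate is proportional to [A]^n, so rate2/rate1 = ([A]2/[A]1)^n. Take logs to solve for n.
rate2/rate1 = 0.075558 / 0.013811 = 5.4709
[A]2/[A]1 = 0.966 / 0.413 = 2.339
n = ln(5.4709) / ln(2.339) = 2.0
Nearest integer order:

2


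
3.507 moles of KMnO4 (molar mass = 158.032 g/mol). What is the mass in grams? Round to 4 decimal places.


mass = n * M
mass = 3.507 * 158.032
mass = 554.218224 g, rounded to 4 dp:

554.2182 g


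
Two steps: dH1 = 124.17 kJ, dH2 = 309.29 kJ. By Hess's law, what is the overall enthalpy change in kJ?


Hess's law: enthalpy is a state function, so add the step enthalpies.
dH_total = dH1 + dH2 = 124.17 + (309.29)
dH_total = 433.46 kJ:

433.46 kJ


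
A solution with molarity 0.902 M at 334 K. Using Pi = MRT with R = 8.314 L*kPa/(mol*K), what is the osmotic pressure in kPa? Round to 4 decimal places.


Osmotic pressure (van't Hoff): Pi = M*R*T.
RT = 8.314 * 334 = 2776.876
Pi = 0.902 * 2776.876
Pi = 2504.742152 kPa, rounded to 4 dp:

2504.7422 kPa


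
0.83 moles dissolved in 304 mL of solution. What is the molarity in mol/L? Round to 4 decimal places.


Convert volume to liters: V_L = V_mL / 1000.
V_L = 304 / 1000 = 0.304 L
M = n / V_L = 0.83 / 0.304
M = 2.73026316 mol/L, rounded to 4 dp:

2.7303 mol/L


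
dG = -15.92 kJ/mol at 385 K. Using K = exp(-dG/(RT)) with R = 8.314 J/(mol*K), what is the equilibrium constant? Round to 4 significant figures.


dG is in kJ/mol; multiply by 1000 to match R in J/(mol*K).
RT = 8.314 * 385 = 3200.89 J/mol
exponent = -dG*1000 / (RT) = -(-15.92*1000) / 3200.89 = 4.97361671
K = exp(4.97361671)
K = 144.54873, rounded to 4 significant figures:

144.5


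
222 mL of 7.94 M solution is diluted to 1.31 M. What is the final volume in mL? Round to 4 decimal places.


Dilution: M1*V1 = M2*V2, solve for V2.
V2 = M1*V1 / M2
V2 = 7.94 * 222 / 1.31
V2 = 1762.68 / 1.31
V2 = 1345.55725191 mL, rounded to 4 dp:

1345.5573 mL


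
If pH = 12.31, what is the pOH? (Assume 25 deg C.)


At 25 deg C, pH + pOH = 14.
pOH = 14 - pH = 14 - 12.31
pOH = 1.69:

1.69


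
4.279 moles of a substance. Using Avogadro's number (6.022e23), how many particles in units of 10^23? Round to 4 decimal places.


N = n * NA, then divide by 1e23 for the requested units.
N / 1e23 = n * 6.022
N / 1e23 = 4.279 * 6.022
N / 1e23 = 25.768138, rounded to 4 dp:

25.7681


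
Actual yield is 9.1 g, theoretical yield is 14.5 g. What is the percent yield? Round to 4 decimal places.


% yield = 100 * actual / theoretical
% yield = 100 * 9.1 / 14.5
% yield = 62.75862069 %, rounded to 4 dp:

62.7586 %


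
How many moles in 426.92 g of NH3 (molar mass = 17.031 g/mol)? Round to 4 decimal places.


n = mass / M
n = 426.92 / 17.031
n = 25.06723034 mol, rounded to 4 dp:

25.0672 mol


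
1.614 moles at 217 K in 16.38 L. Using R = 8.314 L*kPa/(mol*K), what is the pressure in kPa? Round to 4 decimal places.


PV = nRT, solve for P = nRT / V.
nRT = 1.614 * 8.314 * 217 = 2911.8787
P = 2911.8787 / 16.38
P = 177.77037241 kPa, rounded to 4 dp:

177.7704 kPa


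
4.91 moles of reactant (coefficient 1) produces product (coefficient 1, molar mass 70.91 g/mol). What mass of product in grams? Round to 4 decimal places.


Use the coefficient ratio to convert reactant moles to product moles, then multiply by the product's molar mass.
moles_P = moles_R * (coeff_P / coeff_R) = 4.91 * (1/1) = 4.91
mass_P = moles_P * M_P = 4.91 * 70.91
mass_P = 348.1681 g, rounded to 4 dp:

348.1681 g


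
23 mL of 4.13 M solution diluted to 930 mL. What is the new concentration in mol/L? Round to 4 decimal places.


Dilution: M1*V1 = M2*V2, solve for M2.
M2 = M1*V1 / V2
M2 = 4.13 * 23 / 930
M2 = 94.99 / 930
M2 = 0.10213978 mol/L, rounded to 4 dp:

0.1021 mol/L


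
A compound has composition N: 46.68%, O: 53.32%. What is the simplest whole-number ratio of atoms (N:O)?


Assume 100 g of compound, divide each mass% by atomic mass to get moles, then normalize by the smallest to get a raw atom ratio.
Moles per 100 g: N: 46.68/14.007 = 3.3326, O: 53.32/15.999 = 3.3327
Raw ratio (divide by min = 3.3326): N: 1.0, O: 1.0
Multiply by 1 to clear fractions: N: 1.0 ~= 1, O: 1.0 ~= 1
Reduce by GCD to get the simplest whole-number ratio:

1:1


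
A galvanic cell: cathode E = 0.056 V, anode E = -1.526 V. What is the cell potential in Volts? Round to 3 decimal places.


Standard cell potential: E_cell = E_cathode - E_anode.
E_cell = 0.056 - (-1.526)
E_cell = 1.582 V, rounded to 3 dp:

1.582 V


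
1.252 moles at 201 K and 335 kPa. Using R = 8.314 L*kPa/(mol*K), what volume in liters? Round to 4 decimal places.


PV = nRT, solve for V = nRT / P.
nRT = 1.252 * 8.314 * 201 = 2092.2347
V = 2092.2347 / 335
V = 6.24547672 L, rounded to 4 dp:

6.2455 L


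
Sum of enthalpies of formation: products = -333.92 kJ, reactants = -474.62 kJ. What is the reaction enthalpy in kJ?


dH_rxn = sum(dH_f products) - sum(dH_f reactants)
dH_rxn = -333.92 - (-474.62)
dH_rxn = 140.7 kJ:

140.70 kJ


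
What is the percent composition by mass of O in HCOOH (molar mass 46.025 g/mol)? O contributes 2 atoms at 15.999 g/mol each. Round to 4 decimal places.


pct = 100 * (n_elem * M_elem) / M_total
mass_contribution = 2 * 15.999 = 31.998 g/mol
pct = 100 * 31.998 / 46.025
pct = 69.52308528 %, rounded to 4 dp:

69.5231 %


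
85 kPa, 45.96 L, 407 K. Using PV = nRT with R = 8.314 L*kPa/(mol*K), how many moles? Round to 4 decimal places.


PV = nRT, solve for n = PV / (RT).
PV = 85 * 45.96 = 3906.6
RT = 8.314 * 407 = 3383.798
n = 3906.6 / 3383.798
n = 1.15450154 mol, rounded to 4 dp:

1.1545 mol


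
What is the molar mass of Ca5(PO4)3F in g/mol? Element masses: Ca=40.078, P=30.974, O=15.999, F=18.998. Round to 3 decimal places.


M = sum(count * atomic_mass) over atoms.
M = 5*40.078 + 3*30.974 + 12*15.999 + 1*18.998
M = 200.39 + 92.922 + 191.988 + 18.998
M = 504.298 g/mol, rounded to 3 dp:

504.298 g/mol


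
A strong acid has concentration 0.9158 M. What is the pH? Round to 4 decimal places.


A strong acid dissociates completely, so [H+] equals the given concentration.
pH = -log10([H+]) = -log10(0.9158)
pH = 0.03819936, rounded to 4 dp:

0.0382


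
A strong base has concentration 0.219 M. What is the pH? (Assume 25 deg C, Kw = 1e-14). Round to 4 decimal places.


A strong base dissociates completely, so [OH-] equals the given concentration.
pOH = -log10([OH-]) = -log10(0.219) = 0.659556
pH = 14 - pOH = 14 - 0.659556
pH = 13.340444, rounded to 4 dp:

13.3404


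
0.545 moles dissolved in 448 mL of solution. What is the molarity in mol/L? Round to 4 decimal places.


Convert volume to liters: V_L = V_mL / 1000.
V_L = 448 / 1000 = 0.448 L
M = n / V_L = 0.545 / 0.448
M = 1.21651786 mol/L, rounded to 4 dp:

1.2165 mol/L


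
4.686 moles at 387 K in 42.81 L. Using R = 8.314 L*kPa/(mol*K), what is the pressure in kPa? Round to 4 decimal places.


PV = nRT, solve for P = nRT / V.
nRT = 4.686 * 8.314 * 387 = 15077.2893
P = 15077.2893 / 42.81
P = 352.19082691 kPa, rounded to 4 dp:

352.1908 kPa


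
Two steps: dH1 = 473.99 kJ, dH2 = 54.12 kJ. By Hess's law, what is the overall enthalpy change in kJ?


Hess's law: enthalpy is a state function, so add the step enthalpies.
dH_total = dH1 + dH2 = 473.99 + (54.12)
dH_total = 528.11 kJ:

528.11 kJ


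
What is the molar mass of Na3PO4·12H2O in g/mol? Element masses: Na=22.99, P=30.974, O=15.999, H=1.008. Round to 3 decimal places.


M = sum(count * atomic_mass) over atoms.
M = 3*22.99 + 1*30.974 + 16*15.999 + 24*1.008
M = 68.97 + 30.974 + 255.984 + 24.192
M = 380.12 g/mol, rounded to 3 dp:

380.120 g/mol


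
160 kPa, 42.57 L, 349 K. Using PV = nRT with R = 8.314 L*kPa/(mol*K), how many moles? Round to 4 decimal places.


PV = nRT, solve for n = PV / (RT).
PV = 160 * 42.57 = 6811.2
RT = 8.314 * 349 = 2901.586
n = 6811.2 / 2901.586
n = 2.34740587 mol, rounded to 4 dp:

2.3474 mol


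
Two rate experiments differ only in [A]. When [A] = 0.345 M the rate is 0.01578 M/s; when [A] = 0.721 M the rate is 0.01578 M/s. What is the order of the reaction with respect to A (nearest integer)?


Rate is proportional to [A]^n, so rate2/rate1 = ([A]2/[A]1)^n. Take logs to solve for n.
rate2/rate1 = 0.01578 / 0.01578 = 1.0
[A]2/[A]1 = 0.721 / 0.345 = 2.0899
n = ln(1.0) / ln(2.0899) = 0.0
Nearest integer order:

0


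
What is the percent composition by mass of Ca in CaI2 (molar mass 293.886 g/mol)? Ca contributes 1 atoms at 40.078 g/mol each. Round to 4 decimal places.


pct = 100 * (n_elem * M_elem) / M_total
mass_contribution = 1 * 40.078 = 40.078 g/mol
pct = 100 * 40.078 / 293.886
pct = 13.63726071 %, rounded to 4 dp:

13.6373 %


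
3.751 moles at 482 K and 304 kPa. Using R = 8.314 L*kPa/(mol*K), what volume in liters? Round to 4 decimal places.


PV = nRT, solve for V = nRT / P.
nRT = 3.751 * 8.314 * 482 = 15031.5623
V = 15031.5623 / 304
V = 49.44592862 L, rounded to 4 dp:

49.4459 L


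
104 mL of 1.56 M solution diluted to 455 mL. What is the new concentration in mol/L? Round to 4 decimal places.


Dilution: M1*V1 = M2*V2, solve for M2.
M2 = M1*V1 / V2
M2 = 1.56 * 104 / 455
M2 = 162.24 / 455
M2 = 0.35657143 mol/L, rounded to 4 dp:

0.3566 mol/L


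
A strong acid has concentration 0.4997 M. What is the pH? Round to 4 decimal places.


A strong acid dissociates completely, so [H+] equals the given concentration.
pH = -log10([H+]) = -log10(0.4997)
pH = 0.30129065, rounded to 4 dp:

0.3013


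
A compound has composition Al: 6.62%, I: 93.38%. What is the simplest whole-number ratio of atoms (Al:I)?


Assume 100 g of compound, divide each mass% by atomic mass to get moles, then normalize by the smallest to get a raw atom ratio.
Moles per 100 g: Al: 6.62/26.982 = 0.2453, I: 93.38/126.904 = 0.7358
Raw ratio (divide by min = 0.2453): Al: 1.0, I: 2.999
Multiply by 1 to clear fractions: Al: 1.0 ~= 1, I: 2.999 ~= 3
Reduce by GCD to get the simplest whole-number ratio:

1:3


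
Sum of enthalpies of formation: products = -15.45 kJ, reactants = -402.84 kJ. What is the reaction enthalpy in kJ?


dH_rxn = sum(dH_f products) - sum(dH_f reactants)
dH_rxn = -15.45 - (-402.84)
dH_rxn = 387.39 kJ:

387.39 kJ


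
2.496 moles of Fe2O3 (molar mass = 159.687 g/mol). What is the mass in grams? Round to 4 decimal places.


mass = n * M
mass = 2.496 * 159.687
mass = 398.578752 g, rounded to 4 dp:

398.5788 g


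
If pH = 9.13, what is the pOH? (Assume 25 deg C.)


At 25 deg C, pH + pOH = 14.
pOH = 14 - pH = 14 - 9.13
pOH = 4.87:

4.87


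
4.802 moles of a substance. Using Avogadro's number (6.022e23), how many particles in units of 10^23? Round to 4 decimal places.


N = n * NA, then divide by 1e23 for the requested units.
N / 1e23 = n * 6.022
N / 1e23 = 4.802 * 6.022
N / 1e23 = 28.917644, rounded to 4 dp:

28.9176


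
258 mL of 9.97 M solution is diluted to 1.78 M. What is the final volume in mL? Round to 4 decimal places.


Dilution: M1*V1 = M2*V2, solve for V2.
V2 = M1*V1 / M2
V2 = 9.97 * 258 / 1.78
V2 = 2572.26 / 1.78
V2 = 1445.08988764 mL, rounded to 4 dp:

1445.0899 mL


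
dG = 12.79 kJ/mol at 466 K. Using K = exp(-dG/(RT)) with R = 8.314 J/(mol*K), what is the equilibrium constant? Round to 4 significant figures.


dG is in kJ/mol; multiply by 1000 to match R in J/(mol*K).
RT = 8.314 * 466 = 3874.324 J/mol
exponent = -dG*1000 / (RT) = -(12.79*1000) / 3874.324 = -3.30122106
K = exp(-3.30122106)
K = 0.036838158, rounded to 4 significant figures:

0.03684


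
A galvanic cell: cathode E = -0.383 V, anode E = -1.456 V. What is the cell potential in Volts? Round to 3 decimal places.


Standard cell potential: E_cell = E_cathode - E_anode.
E_cell = -0.383 - (-1.456)
E_cell = 1.073 V, rounded to 3 dp:

1.073 V


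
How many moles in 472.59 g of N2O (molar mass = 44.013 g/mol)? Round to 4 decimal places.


n = mass / M
n = 472.59 / 44.013
n = 10.73750937 mol, rounded to 4 dp:

10.7375 mol


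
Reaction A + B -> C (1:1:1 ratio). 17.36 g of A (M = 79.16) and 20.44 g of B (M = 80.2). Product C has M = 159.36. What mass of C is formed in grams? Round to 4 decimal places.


Find moles of each reactant; the smaller value is the limiting reagent in a 1:1:1 reaction, so moles_C equals moles of the limiter.
n_A = mass_A / M_A = 17.36 / 79.16 = 0.219303 mol
n_B = mass_B / M_B = 20.44 / 80.2 = 0.254863 mol
Limiting reagent: A (smaller), n_limiting = 0.219303 mol
mass_C = n_limiting * M_C = 0.219303 * 159.36
mass_C = 34.94812608 g, rounded to 4 dp:

34.9481 g


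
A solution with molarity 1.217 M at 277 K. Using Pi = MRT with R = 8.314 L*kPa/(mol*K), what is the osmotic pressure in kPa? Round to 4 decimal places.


Osmotic pressure (van't Hoff): Pi = M*R*T.
RT = 8.314 * 277 = 2302.978
Pi = 1.217 * 2302.978
Pi = 2802.724226 kPa, rounded to 4 dp:

2802.7242 kPa


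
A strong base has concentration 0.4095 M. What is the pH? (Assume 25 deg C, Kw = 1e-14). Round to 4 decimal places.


A strong base dissociates completely, so [OH-] equals the given concentration.
pOH = -log10([OH-]) = -log10(0.4095) = 0.387746
pH = 14 - pOH = 14 - 0.387746
pH = 13.612254, rounded to 4 dp:

13.6123


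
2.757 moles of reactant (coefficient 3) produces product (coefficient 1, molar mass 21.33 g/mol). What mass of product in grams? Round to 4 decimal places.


Use the coefficient ratio to convert reactant moles to product moles, then multiply by the product's molar mass.
moles_P = moles_R * (coeff_P / coeff_R) = 2.757 * (1/3) = 0.919
mass_P = moles_P * M_P = 0.919 * 21.33
mass_P = 19.60227 g, rounded to 4 dp:

19.6023 g


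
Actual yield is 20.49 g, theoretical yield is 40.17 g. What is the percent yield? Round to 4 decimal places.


% yield = 100 * actual / theoretical
% yield = 100 * 20.49 / 40.17
% yield = 51.00821509 %, rounded to 4 dp:

51.0082 %


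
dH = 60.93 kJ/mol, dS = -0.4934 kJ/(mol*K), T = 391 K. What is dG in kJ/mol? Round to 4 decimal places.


Gibbs: dG = dH - T*dS (consistent units, dS already in kJ/(mol*K)).
T*dS = 391 * -0.4934 = -192.9194
dG = 60.93 - (-192.9194)
dG = 253.8494 kJ/mol, rounded to 4 dp:

253.8494 kJ/mol


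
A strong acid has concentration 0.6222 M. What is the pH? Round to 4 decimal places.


A strong acid dissociates completely, so [H+] equals the given concentration.
pH = -log10([H+]) = -log10(0.6222)
pH = 0.20606999, rounded to 4 dp:

0.2061


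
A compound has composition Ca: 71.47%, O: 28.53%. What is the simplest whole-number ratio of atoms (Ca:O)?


Assume 100 g of compound, divide each mass% by atomic mass to get moles, then normalize by the smallest to get a raw atom ratio.
Moles per 100 g: Ca: 71.47/40.078 = 1.7833, O: 28.53/15.999 = 1.7832
Raw ratio (divide by min = 1.7832): Ca: 1.0, O: 1.0
Multiply by 1 to clear fractions: Ca: 1.0 ~= 1, O: 1.0 ~= 1
Reduce by GCD to get the simplest whole-number ratio:

1:1


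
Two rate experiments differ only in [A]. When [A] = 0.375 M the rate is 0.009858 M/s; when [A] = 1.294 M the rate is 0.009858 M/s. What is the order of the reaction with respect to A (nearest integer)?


Rate is proportional to [A]^n, so rate2/rate1 = ([A]2/[A]1)^n. Take logs to solve for n.
rate2/rate1 = 0.009858 / 0.009858 = 1.0
[A]2/[A]1 = 1.294 / 0.375 = 3.4507
n = ln(1.0) / ln(3.4507) = 0.0
Nearest integer order:

0


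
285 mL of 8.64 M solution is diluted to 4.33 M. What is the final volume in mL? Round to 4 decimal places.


Dilution: M1*V1 = M2*V2, solve for V2.
V2 = M1*V1 / M2
V2 = 8.64 * 285 / 4.33
V2 = 2462.4 / 4.33
V2 = 568.68360277 mL, rounded to 4 dp:

568.6836 mL


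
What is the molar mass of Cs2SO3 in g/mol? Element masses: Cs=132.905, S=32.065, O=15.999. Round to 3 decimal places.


M = sum(count * atomic_mass) over atoms.
M = 2*132.905 + 1*32.065 + 3*15.999
M = 265.81 + 32.065 + 47.997
M = 345.872 g/mol, rounded to 3 dp:

345.872 g/mol


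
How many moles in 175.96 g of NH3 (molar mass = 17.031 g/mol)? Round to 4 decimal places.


n = mass / M
n = 175.96 / 17.031
n = 10.33174799 mol, rounded to 4 dp:

10.3317 mol


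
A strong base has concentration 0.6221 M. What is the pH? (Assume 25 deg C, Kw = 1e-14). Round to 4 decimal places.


A strong base dissociates completely, so [OH-] equals the given concentration.
pOH = -log10([OH-]) = -log10(0.6221) = 0.20614
pH = 14 - pOH = 14 - 0.20614
pH = 13.79386, rounded to 4 dp:

13.7939


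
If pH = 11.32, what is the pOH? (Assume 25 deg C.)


At 25 deg C, pH + pOH = 14.
pOH = 14 - pH = 14 - 11.32
pOH = 2.68:

2.68


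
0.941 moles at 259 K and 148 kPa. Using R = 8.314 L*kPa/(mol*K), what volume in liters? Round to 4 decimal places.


PV = nRT, solve for V = nRT / P.
nRT = 0.941 * 8.314 * 259 = 2026.2798
V = 2026.2798 / 148
V = 13.69107973 L, rounded to 4 dp:

13.6911 L


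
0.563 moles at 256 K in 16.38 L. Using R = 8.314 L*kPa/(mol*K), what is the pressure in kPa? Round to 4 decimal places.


PV = nRT, solve for P = nRT / V.
nRT = 0.563 * 8.314 * 256 = 1198.2802
P = 1198.2802 / 16.38
P = 73.15507937 kPa, rounded to 4 dp:

73.1551 kPa


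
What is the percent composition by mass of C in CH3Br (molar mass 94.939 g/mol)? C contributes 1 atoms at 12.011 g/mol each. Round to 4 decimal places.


pct = 100 * (n_elem * M_elem) / M_total
mass_contribution = 1 * 12.011 = 12.011 g/mol
pct = 100 * 12.011 / 94.939
pct = 12.65128135 %, rounded to 4 dp:

12.6513 %


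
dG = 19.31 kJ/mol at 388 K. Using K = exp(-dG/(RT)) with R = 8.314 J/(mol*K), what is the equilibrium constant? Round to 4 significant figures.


dG is in kJ/mol; multiply by 1000 to match R in J/(mol*K).
RT = 8.314 * 388 = 3225.832 J/mol
exponent = -dG*1000 / (RT) = -(19.31*1000) / 3225.832 = -5.98605259
K = exp(-5.98605259)
K = 0.0025135666, rounded to 4 significant figures:

0.002514


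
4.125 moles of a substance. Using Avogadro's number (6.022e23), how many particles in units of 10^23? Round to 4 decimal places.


N = n * NA, then divide by 1e23 for the requested units.
N / 1e23 = n * 6.022
N / 1e23 = 4.125 * 6.022
N / 1e23 = 24.84075, rounded to 4 dp:

24.8408


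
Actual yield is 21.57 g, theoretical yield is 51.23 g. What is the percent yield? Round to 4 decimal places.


% yield = 100 * actual / theoretical
% yield = 100 * 21.57 / 51.23
% yield = 42.1042358 %, rounded to 4 dp:

42.1042 %


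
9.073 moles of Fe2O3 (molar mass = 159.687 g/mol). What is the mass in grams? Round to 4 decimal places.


mass = n * M
mass = 9.073 * 159.687
mass = 1448.840151 g, rounded to 4 dp:

1448.8402 g


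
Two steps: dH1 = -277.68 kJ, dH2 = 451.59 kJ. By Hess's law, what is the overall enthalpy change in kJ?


Hess's law: enthalpy is a state function, so add the step enthalpies.
dH_total = dH1 + dH2 = -277.68 + (451.59)
dH_total = 173.91 kJ:

173.91 kJ


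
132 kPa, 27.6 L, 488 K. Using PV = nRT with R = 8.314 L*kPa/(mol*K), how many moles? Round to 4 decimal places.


PV = nRT, solve for n = PV / (RT).
PV = 132 * 27.6 = 3643.2
RT = 8.314 * 488 = 4057.232
n = 3643.2 / 4057.232
n = 0.8979521 mol, rounded to 4 dp:

0.8980 mol


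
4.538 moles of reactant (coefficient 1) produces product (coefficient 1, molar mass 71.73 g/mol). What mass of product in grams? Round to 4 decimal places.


Use the coefficient ratio to convert reactant moles to product moles, then multiply by the product's molar mass.
moles_P = moles_R * (coeff_P / coeff_R) = 4.538 * (1/1) = 4.538
mass_P = moles_P * M_P = 4.538 * 71.73
mass_P = 325.51074 g, rounded to 4 dp:

325.5107 g


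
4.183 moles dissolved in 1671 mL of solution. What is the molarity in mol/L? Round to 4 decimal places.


Convert volume to liters: V_L = V_mL / 1000.
V_L = 1671 / 1000 = 1.671 L
M = n / V_L = 4.183 / 1.671
M = 2.50329144 mol/L, rounded to 4 dp:

2.5033 mol/L


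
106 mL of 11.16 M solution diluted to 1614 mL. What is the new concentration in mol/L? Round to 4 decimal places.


Dilution: M1*V1 = M2*V2, solve for M2.
M2 = M1*V1 / V2
M2 = 11.16 * 106 / 1614
M2 = 1182.96 / 1614
M2 = 0.7329368 mol/L, rounded to 4 dp:

0.7329 mol/L


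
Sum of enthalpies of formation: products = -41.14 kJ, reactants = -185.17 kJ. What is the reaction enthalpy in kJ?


dH_rxn = sum(dH_f products) - sum(dH_f reactants)
dH_rxn = -41.14 - (-185.17)
dH_rxn = 144.03 kJ:

144.03 kJ


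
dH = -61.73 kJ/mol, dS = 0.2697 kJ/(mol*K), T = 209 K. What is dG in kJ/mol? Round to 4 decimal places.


Gibbs: dG = dH - T*dS (consistent units, dS already in kJ/(mol*K)).
T*dS = 209 * 0.2697 = 56.3673
dG = -61.73 - (56.3673)
dG = -118.0973 kJ/mol, rounded to 4 dp:

-118.0973 kJ/mol


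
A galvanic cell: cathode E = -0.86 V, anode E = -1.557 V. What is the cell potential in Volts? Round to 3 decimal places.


Standard cell potential: E_cell = E_cathode - E_anode.
E_cell = -0.86 - (-1.557)
E_cell = 0.697 V, rounded to 3 dp:

0.697 V


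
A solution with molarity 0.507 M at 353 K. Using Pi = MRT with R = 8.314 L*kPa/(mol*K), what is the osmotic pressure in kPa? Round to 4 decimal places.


Osmotic pressure (van't Hoff): Pi = M*R*T.
RT = 8.314 * 353 = 2934.842
Pi = 0.507 * 2934.842
Pi = 1487.964894 kPa, rounded to 4 dp:

1487.9649 kPa


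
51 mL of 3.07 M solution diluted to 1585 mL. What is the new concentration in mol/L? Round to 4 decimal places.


Dilution: M1*V1 = M2*V2, solve for M2.
M2 = M1*V1 / V2
M2 = 3.07 * 51 / 1585
M2 = 156.57 / 1585
M2 = 0.09878233 mol/L, rounded to 4 dp:

0.0988 mol/L


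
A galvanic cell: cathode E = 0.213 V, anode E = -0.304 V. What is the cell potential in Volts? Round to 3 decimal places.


Standard cell potential: E_cell = E_cathode - E_anode.
E_cell = 0.213 - (-0.304)
E_cell = 0.517 V, rounded to 3 dp:

0.517 V


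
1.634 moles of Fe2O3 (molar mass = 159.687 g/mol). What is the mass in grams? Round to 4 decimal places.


mass = n * M
mass = 1.634 * 159.687
mass = 260.928558 g, rounded to 4 dp:

260.9286 g


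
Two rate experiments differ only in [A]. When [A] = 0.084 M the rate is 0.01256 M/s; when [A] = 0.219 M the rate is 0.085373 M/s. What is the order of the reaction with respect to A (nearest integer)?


Rate is proportional to [A]^n, so rate2/rate1 = ([A]2/[A]1)^n. Take logs to solve for n.
rate2/rate1 = 0.085373 / 0.01256 = 6.7972
[A]2/[A]1 = 0.219 / 0.084 = 2.6071
n = ln(6.7972) / ln(2.6071) = 2.0
Nearest integer order:

2


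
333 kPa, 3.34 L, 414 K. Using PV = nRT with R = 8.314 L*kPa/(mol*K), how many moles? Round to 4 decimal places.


PV = nRT, solve for n = PV / (RT).
PV = 333 * 3.34 = 1112.22
RT = 8.314 * 414 = 3441.996
n = 1112.22 / 3441.996
n = 0.32313228 mol, rounded to 4 dp:

0.3231 mol


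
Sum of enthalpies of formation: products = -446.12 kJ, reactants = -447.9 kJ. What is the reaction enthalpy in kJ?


dH_rxn = sum(dH_f products) - sum(dH_f reactants)
dH_rxn = -446.12 - (-447.9)
dH_rxn = 1.78 kJ:

1.78 kJ


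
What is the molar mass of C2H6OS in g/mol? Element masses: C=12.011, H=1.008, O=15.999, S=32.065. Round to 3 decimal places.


M = sum(count * atomic_mass) over atoms.
M = 2*12.011 + 6*1.008 + 1*15.999 + 1*32.065
M = 24.022 + 6.048 + 15.999 + 32.065
M = 78.134 g/mol, rounded to 3 dp:

78.134 g/mol


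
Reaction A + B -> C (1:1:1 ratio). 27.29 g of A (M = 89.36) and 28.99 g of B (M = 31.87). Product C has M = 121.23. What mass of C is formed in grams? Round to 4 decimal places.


Find moles of each reactant; the smaller value is the limiting reagent in a 1:1:1 reaction, so moles_C equals moles of the limiter.
n_A = mass_A / M_A = 27.29 / 89.36 = 0.305394 mol
n_B = mass_B / M_B = 28.99 / 31.87 = 0.909633 mol
Limiting reagent: A (smaller), n_limiting = 0.305394 mol
mass_C = n_limiting * M_C = 0.305394 * 121.23
mass_C = 37.02291462 g, rounded to 4 dp:

37.0229 g


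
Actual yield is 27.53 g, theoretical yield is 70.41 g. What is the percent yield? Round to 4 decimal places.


% yield = 100 * actual / theoretical
% yield = 100 * 27.53 / 70.41
% yield = 39.09955972 %, rounded to 4 dp:

39.0996 %


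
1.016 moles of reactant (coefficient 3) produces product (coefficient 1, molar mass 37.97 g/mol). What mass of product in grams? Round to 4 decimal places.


Use the coefficient ratio to convert reactant moles to product moles, then multiply by the product's molar mass.
moles_P = moles_R * (coeff_P / coeff_R) = 1.016 * (1/3) = 0.338667
mass_P = moles_P * M_P = 0.338667 * 37.97
mass_P = 12.85918599 g, rounded to 4 dp:

12.8592 g


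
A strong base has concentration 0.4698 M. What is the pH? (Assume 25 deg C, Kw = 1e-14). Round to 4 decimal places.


A strong base dissociates completely, so [OH-] equals the given concentration.
pOH = -log10([OH-]) = -log10(0.4698) = 0.328087
pH = 14 - pOH = 14 - 0.328087
pH = 13.671913, rounded to 4 dp:

13.6719


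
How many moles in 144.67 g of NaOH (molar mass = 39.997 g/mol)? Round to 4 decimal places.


n = mass / M
n = 144.67 / 39.997
n = 3.61702128 mol, rounded to 4 dp:

3.6170 mol


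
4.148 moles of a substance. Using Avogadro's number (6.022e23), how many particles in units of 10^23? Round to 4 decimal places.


N = n * NA, then divide by 1e23 for the requested units.
N / 1e23 = n * 6.022
N / 1e23 = 4.148 * 6.022
N / 1e23 = 24.979256, rounded to 4 dp:

24.9793


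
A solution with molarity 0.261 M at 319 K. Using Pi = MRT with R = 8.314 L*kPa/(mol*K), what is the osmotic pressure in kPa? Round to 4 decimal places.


Osmotic pressure (van't Hoff): Pi = M*R*T.
RT = 8.314 * 319 = 2652.166
Pi = 0.261 * 2652.166
Pi = 692.215326 kPa, rounded to 4 dp:

692.2153 kPa


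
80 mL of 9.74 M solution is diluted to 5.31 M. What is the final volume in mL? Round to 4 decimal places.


Dilution: M1*V1 = M2*V2, solve for V2.
V2 = M1*V1 / M2
V2 = 9.74 * 80 / 5.31
V2 = 779.2 / 5.31
V2 = 146.74199623 mL, rounded to 4 dp:

146.7420 mL


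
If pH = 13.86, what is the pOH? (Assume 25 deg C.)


At 25 deg C, pH + pOH = 14.
pOH = 14 - pH = 14 - 13.86
pOH = 0.14:

0.14


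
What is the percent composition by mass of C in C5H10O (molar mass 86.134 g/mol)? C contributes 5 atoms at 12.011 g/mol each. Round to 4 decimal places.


pct = 100 * (n_elem * M_elem) / M_total
mass_contribution = 5 * 12.011 = 60.055 g/mol
pct = 100 * 60.055 / 86.134
pct = 69.72275756 %, rounded to 4 dp:

69.7228 %


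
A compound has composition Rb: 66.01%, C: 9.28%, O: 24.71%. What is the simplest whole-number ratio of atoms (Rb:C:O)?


Assume 100 g of compound, divide each mass% by atomic mass to get moles, then normalize by the smallest to get a raw atom ratio.
Moles per 100 g: Rb: 66.01/85.468 = 0.7723, C: 9.28/12.011 = 0.7726, O: 24.71/15.999 = 1.5445
Raw ratio (divide by min = 0.7723): Rb: 1.0, C: 1.0, O: 2.0
Multiply by 1 to clear fractions: Rb: 1.0 ~= 1, C: 1.0 ~= 1, O: 2.0 ~= 2
Reduce by GCD to get the simplest whole-number ratio:

1:1:2


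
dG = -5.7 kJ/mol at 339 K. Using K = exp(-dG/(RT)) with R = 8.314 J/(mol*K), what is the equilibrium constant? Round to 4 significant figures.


dG is in kJ/mol; multiply by 1000 to match R in J/(mol*K).
RT = 8.314 * 339 = 2818.446 J/mol
exponent = -dG*1000 / (RT) = -(-5.7*1000) / 2818.446 = 2.02239106
K = exp(2.02239106)
K = 7.5563711, rounded to 4 significant figures:

7.556


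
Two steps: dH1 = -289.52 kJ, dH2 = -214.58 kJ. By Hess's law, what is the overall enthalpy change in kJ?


Hess's law: enthalpy is a state function, so add the step enthalpies.
dH_total = dH1 + dH2 = -289.52 + (-214.58)
dH_total = -504.1 kJ:

-504.10 kJ


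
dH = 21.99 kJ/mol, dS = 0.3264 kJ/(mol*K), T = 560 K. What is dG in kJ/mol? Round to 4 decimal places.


Gibbs: dG = dH - T*dS (consistent units, dS already in kJ/(mol*K)).
T*dS = 560 * 0.3264 = 182.784
dG = 21.99 - (182.784)
dG = -160.794 kJ/mol, rounded to 4 dp:

-160.7940 kJ/mol


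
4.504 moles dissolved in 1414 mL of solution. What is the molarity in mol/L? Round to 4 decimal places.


Convert volume to liters: V_L = V_mL / 1000.
V_L = 1414 / 1000 = 1.414 L
M = n / V_L = 4.504 / 1.414
M = 3.18528996 mol/L, rounded to 4 dp:

3.1853 mol/L


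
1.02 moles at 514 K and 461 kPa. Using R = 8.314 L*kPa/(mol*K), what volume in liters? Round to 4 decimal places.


PV = nRT, solve for V = nRT / P.
nRT = 1.02 * 8.314 * 514 = 4358.8639
V = 4358.8639 / 461
V = 9.45523623 L, rounded to 4 dp:

9.4552 L


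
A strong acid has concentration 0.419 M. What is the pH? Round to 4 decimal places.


A strong acid dissociates completely, so [H+] equals the given concentration.
pH = -log10([H+]) = -log10(0.419)
pH = 0.37778598, rounded to 4 dp:

0.3778


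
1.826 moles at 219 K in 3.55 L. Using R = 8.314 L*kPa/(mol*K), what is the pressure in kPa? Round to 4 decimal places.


PV = nRT, solve for P = nRT / V.
nRT = 1.826 * 8.314 * 219 = 3324.7187
P = 3324.7187 / 3.55
P = 936.54047887 kPa, rounded to 4 dp:

936.5405 kPa


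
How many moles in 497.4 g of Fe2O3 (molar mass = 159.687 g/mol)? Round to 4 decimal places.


n = mass / M
n = 497.4 / 159.687
n = 3.11484341 mol, rounded to 4 dp:

3.1148 mol


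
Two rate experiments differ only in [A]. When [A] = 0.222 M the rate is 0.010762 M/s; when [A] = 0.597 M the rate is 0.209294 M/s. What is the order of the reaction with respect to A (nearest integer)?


Rate is proportional to [A]^n, so rate2/rate1 = ([A]2/[A]1)^n. Take logs to solve for n.
rate2/rate1 = 0.209294 / 0.010762 = 19.4475
[A]2/[A]1 = 0.597 / 0.222 = 2.6892
n = ln(19.4475) / ln(2.6892) = 3.0
Nearest integer order:

3


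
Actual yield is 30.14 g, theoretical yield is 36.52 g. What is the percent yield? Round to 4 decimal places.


% yield = 100 * actual / theoretical
% yield = 100 * 30.14 / 36.52
% yield = 82.53012048 %, rounded to 4 dp:

82.5301 %


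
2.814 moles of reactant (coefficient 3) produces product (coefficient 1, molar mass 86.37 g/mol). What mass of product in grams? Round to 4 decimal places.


Use the coefficient ratio to convert reactant moles to product moles, then multiply by the product's molar mass.
moles_P = moles_R * (coeff_P / coeff_R) = 2.814 * (1/3) = 0.938
mass_P = moles_P * M_P = 0.938 * 86.37
mass_P = 81.01506 g, rounded to 4 dp:

81.0151 g


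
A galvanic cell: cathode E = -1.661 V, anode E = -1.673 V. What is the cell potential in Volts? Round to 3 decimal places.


Standard cell potential: E_cell = E_cathode - E_anode.
E_cell = -1.661 - (-1.673)
E_cell = 0.012 V, rounded to 3 dp:

0.012 V


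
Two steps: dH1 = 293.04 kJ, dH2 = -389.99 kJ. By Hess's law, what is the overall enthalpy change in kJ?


Hess's law: enthalpy is a state function, so add the step enthalpies.
dH_total = dH1 + dH2 = 293.04 + (-389.99)
dH_total = -96.95 kJ:

-96.95 kJ


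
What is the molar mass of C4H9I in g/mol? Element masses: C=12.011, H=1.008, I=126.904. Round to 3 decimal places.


M = sum(count * atomic_mass) over atoms.
M = 4*12.011 + 9*1.008 + 1*126.904
M = 48.044 + 9.072 + 126.904
M = 184.02 g/mol, rounded to 3 dp:

184.020 g/mol


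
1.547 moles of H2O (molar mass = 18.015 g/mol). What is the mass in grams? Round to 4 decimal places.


mass = n * M
mass = 1.547 * 18.015
mass = 27.869205 g, rounded to 4 dp:

27.8692 g


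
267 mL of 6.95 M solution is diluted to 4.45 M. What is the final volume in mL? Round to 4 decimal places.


Dilution: M1*V1 = M2*V2, solve for V2.
V2 = M1*V1 / M2
V2 = 6.95 * 267 / 4.45
V2 = 1855.65 / 4.45
V2 = 417.0 mL, rounded to 4 dp:

417.0000 mL


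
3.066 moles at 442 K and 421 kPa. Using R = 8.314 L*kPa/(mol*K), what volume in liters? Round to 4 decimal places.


PV = nRT, solve for V = nRT / P.
nRT = 3.066 * 8.314 * 442 = 11266.9
V = 11266.9 / 421
V = 26.76223278 L, rounded to 4 dp:

26.7622 L


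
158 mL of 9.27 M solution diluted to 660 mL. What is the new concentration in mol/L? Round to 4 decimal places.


Dilution: M1*V1 = M2*V2, solve for M2.
M2 = M1*V1 / V2
M2 = 9.27 * 158 / 660
M2 = 1464.66 / 660
M2 = 2.21918182 mol/L, rounded to 4 dp:

2.2192 mol/L


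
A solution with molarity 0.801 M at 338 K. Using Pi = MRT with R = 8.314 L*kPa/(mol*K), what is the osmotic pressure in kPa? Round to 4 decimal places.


Osmotic pressure (van't Hoff): Pi = M*R*T.
RT = 8.314 * 338 = 2810.132
Pi = 0.801 * 2810.132
Pi = 2250.915732 kPa, rounded to 4 dp:

2250.9157 kPa


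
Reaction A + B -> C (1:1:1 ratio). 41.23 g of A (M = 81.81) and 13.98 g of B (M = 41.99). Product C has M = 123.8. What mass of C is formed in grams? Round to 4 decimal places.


Find moles of each reactant; the smaller value is the limiting reagent in a 1:1:1 reaction, so moles_C equals moles of the limiter.
n_A = mass_A / M_A = 41.23 / 81.81 = 0.503973 mol
n_B = mass_B / M_B = 13.98 / 41.99 = 0.332936 mol
Limiting reagent: B (smaller), n_limiting = 0.332936 mol
mass_C = n_limiting * M_C = 0.332936 * 123.8
mass_C = 41.2174768 g, rounded to 4 dp:

41.2175 g


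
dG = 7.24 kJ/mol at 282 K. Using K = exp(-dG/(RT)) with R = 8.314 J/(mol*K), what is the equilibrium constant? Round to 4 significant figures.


dG is in kJ/mol; multiply by 1000 to match R in J/(mol*K).
RT = 8.314 * 282 = 2344.548 J/mol
exponent = -dG*1000 / (RT) = -(7.24*1000) / 2344.548 = -3.08801526
K = exp(-3.08801526)
K = 0.045592354, rounded to 4 significant figures:

0.04559


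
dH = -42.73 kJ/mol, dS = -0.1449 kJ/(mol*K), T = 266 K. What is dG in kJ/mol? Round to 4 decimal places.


Gibbs: dG = dH - T*dS (consistent units, dS already in kJ/(mol*K)).
T*dS = 266 * -0.1449 = -38.5434
dG = -42.73 - (-38.5434)
dG = -4.1866 kJ/mol, rounded to 4 dp:

-4.1866 kJ/mol


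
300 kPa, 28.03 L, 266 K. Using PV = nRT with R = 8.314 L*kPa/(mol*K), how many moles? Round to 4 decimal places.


PV = nRT, solve for n = PV / (RT).
PV = 300 * 28.03 = 8409.0
RT = 8.314 * 266 = 2211.524
n = 8409.0 / 2211.524
n = 3.8023553 mol, rounded to 4 dp:

3.8024 mol


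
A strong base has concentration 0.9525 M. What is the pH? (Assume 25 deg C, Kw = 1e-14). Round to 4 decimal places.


A strong base dissociates completely, so [OH-] equals the given concentration.
pOH = -log10([OH-]) = -log10(0.9525) = 0.021135
pH = 14 - pOH = 14 - 0.021135
pH = 13.978865, rounded to 4 dp:

13.9789


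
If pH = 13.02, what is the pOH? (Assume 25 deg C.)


At 25 deg C, pH + pOH = 14.
pOH = 14 - pH = 14 - 13.02
pOH = 0.98:

0.98


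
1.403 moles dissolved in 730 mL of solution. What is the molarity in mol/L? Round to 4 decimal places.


Convert volume to liters: V_L = V_mL / 1000.
V_L = 730 / 1000 = 0.73 L
M = n / V_L = 1.403 / 0.73
M = 1.92191781 mol/L, rounded to 4 dp:

1.9219 mol/L


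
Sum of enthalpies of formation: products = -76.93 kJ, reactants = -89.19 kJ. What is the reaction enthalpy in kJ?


dH_rxn = sum(dH_f products) - sum(dH_f reactants)
dH_rxn = -76.93 - (-89.19)
dH_rxn = 12.26 kJ:

12.26 kJ
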